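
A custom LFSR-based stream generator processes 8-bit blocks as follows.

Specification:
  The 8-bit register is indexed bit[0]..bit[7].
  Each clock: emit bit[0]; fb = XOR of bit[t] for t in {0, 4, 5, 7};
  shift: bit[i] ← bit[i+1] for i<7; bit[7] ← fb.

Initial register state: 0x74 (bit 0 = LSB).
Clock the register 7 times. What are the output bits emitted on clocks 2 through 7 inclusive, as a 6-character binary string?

010111

reg_0 = 0x74
clock 1: out=0, reg = 0x3A
clock 2: out=0, reg = 0x1D
clock 3: out=1, reg = 0x0E
clock 4: out=0, reg = 0x07
clock 5: out=1, reg = 0x83
clock 6: out=1, reg = 0x41
clock 7: out=1, reg = 0xA0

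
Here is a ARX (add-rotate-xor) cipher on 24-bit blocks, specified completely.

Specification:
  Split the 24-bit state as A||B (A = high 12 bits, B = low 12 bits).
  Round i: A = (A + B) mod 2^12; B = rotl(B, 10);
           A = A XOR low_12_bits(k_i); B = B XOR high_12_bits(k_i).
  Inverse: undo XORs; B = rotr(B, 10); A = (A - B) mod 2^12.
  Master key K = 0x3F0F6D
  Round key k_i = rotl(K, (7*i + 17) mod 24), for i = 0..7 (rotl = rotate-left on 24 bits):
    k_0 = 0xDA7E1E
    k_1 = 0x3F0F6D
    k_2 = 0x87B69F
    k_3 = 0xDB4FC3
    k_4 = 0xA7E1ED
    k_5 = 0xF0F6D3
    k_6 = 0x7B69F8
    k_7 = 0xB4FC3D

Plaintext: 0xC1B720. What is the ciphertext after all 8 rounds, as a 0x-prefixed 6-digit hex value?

s_0 = plaintext = 0xC1B720
s_1 = Round(s_0, k_0) = 0xD25C6F
s_2 = Round(s_1, k_1) = 0x6F9CEB
s_3 = Round(s_2, k_2) = 0x57B741
s_4 = Round(s_3, k_3) = 0x37F864
s_5 = Round(s_4, k_4) = 0xA0E867
s_6 = Round(s_5, k_5) = 0x4A6116
s_7 = Round(s_6, k_6) = 0xC44FF3
s_8 = Round(s_7, k_7) = 0x00A4B3

0x00A4B3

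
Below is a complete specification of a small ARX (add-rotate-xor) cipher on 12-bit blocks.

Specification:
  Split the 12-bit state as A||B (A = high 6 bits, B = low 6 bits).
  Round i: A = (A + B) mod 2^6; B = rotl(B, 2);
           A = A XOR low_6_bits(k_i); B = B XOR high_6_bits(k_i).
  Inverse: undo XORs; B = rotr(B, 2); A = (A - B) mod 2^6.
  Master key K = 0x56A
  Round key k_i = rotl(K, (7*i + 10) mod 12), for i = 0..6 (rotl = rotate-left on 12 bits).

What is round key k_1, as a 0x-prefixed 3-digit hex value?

0xD4A

K = 0x56A
k_0 = rotl(K, (7*0+10) mod 12) = rotl(K, 10) = 0x95A
k_1 = rotl(K, (7*1+10) mod 12) = rotl(K, 5) = 0xD4A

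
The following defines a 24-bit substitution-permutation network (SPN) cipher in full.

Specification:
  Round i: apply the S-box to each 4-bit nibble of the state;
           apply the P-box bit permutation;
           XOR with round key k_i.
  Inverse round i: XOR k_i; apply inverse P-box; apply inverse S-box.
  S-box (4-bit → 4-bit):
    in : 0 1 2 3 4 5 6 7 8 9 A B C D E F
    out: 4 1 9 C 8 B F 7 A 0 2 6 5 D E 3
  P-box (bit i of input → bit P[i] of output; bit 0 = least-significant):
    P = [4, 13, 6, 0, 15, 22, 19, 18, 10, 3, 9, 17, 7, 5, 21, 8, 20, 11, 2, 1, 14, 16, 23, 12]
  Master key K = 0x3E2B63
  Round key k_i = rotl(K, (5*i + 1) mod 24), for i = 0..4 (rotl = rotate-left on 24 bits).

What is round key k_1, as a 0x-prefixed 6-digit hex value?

K = 0x3E2B63
k_0 = rotl(K, (5*0+1) mod 24) = rotl(K, 1) = 0x7C56C6
k_1 = rotl(K, (5*1+1) mod 24) = rotl(K, 6) = 0x8AD8CF

0x8AD8CF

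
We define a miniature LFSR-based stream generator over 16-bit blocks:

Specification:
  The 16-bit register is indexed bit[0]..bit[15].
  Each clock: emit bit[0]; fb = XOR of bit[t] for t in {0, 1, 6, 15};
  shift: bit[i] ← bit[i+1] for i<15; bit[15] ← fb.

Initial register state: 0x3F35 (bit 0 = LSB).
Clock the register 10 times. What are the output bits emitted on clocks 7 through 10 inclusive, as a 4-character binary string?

0011

reg_0 = 0x3F35
clock 1: out=1, reg = 0x9F9A
clock 2: out=0, reg = 0x4FCD
clock 3: out=1, reg = 0x27E6
clock 4: out=0, reg = 0x13F3
clock 5: out=1, reg = 0x89F9
clock 6: out=1, reg = 0xC4FC
clock 7: out=0, reg = 0x627E
clock 8: out=0, reg = 0x313F
clock 9: out=1, reg = 0x189F
clock 10: out=1, reg = 0x0C4F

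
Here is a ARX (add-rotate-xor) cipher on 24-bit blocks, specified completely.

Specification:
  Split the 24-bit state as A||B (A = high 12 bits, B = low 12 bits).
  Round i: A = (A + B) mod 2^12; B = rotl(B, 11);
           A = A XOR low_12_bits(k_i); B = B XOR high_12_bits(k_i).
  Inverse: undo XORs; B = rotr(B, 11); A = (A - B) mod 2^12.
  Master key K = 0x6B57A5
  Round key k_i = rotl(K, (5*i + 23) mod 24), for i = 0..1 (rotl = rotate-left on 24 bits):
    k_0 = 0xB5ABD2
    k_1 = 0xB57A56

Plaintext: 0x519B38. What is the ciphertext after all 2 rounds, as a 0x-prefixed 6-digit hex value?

0x01FC34

s_0 = plaintext = 0x519B38
s_1 = Round(s_0, k_0) = 0xB83EC6
s_2 = Round(s_1, k_1) = 0x01FC34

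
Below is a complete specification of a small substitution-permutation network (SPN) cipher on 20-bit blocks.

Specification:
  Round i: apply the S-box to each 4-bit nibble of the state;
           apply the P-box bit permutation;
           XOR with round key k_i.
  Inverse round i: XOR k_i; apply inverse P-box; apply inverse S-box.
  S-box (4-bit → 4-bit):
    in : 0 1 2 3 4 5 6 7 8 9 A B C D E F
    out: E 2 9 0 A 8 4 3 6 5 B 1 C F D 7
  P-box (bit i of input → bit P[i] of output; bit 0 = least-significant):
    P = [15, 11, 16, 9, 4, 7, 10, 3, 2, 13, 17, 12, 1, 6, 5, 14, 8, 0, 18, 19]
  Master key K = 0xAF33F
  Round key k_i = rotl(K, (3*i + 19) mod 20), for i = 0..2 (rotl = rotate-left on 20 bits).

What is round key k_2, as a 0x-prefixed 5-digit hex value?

K = 0xAF33F
k_0 = rotl(K, (3*0+19) mod 20) = rotl(K, 19) = 0xD799F
k_1 = rotl(K, (3*1+19) mod 20) = rotl(K, 2) = 0xBCCFE
k_2 = rotl(K, (3*2+19) mod 20) = rotl(K, 5) = 0xE67F5

0xE67F5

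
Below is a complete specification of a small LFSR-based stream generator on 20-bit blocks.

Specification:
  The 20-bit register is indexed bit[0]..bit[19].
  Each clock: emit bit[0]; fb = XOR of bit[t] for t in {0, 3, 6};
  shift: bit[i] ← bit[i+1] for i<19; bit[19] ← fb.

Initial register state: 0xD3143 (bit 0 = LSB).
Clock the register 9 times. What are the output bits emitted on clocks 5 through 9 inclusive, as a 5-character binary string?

00101

reg_0 = 0xD3143
clock 1: out=1, reg = 0x698A1
clock 2: out=1, reg = 0xB4C50
clock 3: out=0, reg = 0xDA628
clock 4: out=0, reg = 0xED314
clock 5: out=0, reg = 0x7698A
clock 6: out=0, reg = 0xBB4C5
clock 7: out=1, reg = 0x5DA62
clock 8: out=0, reg = 0xAED31
clock 9: out=1, reg = 0xD7698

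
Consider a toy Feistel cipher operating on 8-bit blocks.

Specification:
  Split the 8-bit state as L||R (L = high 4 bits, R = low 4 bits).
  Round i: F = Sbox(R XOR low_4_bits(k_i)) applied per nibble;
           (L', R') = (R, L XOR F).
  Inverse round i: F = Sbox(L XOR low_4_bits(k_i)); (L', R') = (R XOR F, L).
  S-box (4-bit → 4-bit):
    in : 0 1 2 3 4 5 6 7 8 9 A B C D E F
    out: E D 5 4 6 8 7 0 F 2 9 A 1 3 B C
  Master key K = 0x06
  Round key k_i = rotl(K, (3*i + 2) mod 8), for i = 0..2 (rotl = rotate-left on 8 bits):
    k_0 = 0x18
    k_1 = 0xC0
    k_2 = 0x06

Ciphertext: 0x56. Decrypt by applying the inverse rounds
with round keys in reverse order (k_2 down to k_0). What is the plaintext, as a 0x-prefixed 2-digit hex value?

0xD0

s_0 = ciphertext = 0x56
s_1 = InvRound(s_0, k_2) = 0x25
s_2 = InvRound(s_1, k_1) = 0x02
s_3 = InvRound(s_2, k_0) = 0xD0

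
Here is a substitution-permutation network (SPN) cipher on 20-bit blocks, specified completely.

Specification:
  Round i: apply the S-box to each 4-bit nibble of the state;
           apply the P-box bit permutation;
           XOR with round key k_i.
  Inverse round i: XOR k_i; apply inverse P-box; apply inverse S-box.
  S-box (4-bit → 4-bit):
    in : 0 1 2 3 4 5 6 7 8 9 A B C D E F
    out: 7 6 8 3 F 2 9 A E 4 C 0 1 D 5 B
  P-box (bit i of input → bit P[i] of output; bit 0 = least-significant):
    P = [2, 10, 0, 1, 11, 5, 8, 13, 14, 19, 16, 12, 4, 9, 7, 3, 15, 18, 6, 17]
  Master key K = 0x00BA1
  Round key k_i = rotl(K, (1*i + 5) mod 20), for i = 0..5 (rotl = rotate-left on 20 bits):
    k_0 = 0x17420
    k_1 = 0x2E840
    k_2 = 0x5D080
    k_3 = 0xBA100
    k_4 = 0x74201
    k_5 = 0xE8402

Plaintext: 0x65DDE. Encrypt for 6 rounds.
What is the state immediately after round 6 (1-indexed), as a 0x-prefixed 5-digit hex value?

s_0 = plaintext = 0x65DDE
s_1 = Round(s_0, k_0) = 0x28F25
s_2 = Round(s_1, k_1) = 0x89EC8
s_3 = Round(s_2, k_2) = 0x29C43
s_4 = Round(s_3, k_3) = 0x9CCA4
s_5 = Round(s_4, k_4) = 0x72756
s_6 = Round(s_5, k_5) = 0x0942C

0x0942C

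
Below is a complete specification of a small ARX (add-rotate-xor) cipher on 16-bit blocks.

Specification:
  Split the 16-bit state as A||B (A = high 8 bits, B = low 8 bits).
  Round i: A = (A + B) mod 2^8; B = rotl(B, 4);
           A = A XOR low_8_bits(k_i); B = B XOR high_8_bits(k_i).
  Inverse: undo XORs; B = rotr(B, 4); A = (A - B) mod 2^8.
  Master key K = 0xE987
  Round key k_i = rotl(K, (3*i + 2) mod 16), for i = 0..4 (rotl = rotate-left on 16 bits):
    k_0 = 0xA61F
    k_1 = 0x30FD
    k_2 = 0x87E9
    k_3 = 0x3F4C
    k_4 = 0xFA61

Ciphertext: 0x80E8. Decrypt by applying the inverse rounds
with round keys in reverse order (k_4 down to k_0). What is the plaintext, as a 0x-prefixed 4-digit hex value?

s_0 = ciphertext = 0x80E8
s_1 = InvRound(s_0, k_4) = 0xC021
s_2 = InvRound(s_1, k_3) = 0xABE1
s_3 = InvRound(s_2, k_2) = 0xDC66
s_4 = InvRound(s_3, k_1) = 0xBC65
s_5 = InvRound(s_4, k_0) = 0x673C

0x673C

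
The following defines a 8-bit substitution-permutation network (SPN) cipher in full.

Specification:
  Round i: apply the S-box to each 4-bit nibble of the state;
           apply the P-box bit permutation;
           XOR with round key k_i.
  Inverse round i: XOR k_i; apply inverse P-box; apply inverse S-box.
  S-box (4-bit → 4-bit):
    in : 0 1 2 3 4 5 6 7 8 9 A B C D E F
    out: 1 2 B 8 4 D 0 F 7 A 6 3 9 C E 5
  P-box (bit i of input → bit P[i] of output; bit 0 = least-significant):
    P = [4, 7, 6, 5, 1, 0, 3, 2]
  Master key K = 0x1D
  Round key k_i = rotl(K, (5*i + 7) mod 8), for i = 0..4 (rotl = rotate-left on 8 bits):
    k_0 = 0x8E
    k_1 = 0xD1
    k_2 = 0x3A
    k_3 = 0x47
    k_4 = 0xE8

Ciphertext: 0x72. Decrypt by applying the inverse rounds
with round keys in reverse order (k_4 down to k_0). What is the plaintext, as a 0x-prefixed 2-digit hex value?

0x97

s_0 = ciphertext = 0x72
s_1 = InvRound(s_0, k_4) = 0xFB
s_2 = InvRound(s_1, k_3) = 0xD2
s_3 = InvRound(s_2, k_2) = 0x4E
s_4 = InvRound(s_3, k_1) = 0x7B
s_5 = InvRound(s_4, k_0) = 0x97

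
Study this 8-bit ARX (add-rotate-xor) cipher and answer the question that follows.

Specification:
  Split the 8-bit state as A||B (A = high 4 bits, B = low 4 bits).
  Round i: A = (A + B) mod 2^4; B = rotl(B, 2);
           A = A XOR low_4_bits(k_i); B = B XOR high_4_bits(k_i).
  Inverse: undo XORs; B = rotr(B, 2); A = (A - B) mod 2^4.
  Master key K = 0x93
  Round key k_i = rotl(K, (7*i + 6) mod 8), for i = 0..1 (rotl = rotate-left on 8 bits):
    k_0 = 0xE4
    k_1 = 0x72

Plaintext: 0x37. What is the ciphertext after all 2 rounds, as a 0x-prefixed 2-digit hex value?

s_0 = plaintext = 0x37
s_1 = Round(s_0, k_0) = 0xE3
s_2 = Round(s_1, k_1) = 0x3B

0x3B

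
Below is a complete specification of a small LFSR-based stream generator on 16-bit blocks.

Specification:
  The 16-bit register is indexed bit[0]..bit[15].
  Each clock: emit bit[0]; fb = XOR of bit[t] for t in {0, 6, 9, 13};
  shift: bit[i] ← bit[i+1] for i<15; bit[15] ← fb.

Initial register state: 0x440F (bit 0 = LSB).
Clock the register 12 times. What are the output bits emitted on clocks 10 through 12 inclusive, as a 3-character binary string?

reg_0 = 0x440F
clock 1: out=1, reg = 0xA207
clock 2: out=1, reg = 0xD103
clock 3: out=1, reg = 0xE881
clock 4: out=1, reg = 0x7440
clock 5: out=0, reg = 0x3A20
clock 6: out=0, reg = 0x1D10
clock 7: out=0, reg = 0x0E88
clock 8: out=0, reg = 0x8744
clock 9: out=0, reg = 0x43A2
clock 10: out=0, reg = 0xA1D1
clock 11: out=1, reg = 0xD0E8
clock 12: out=0, reg = 0xE874

010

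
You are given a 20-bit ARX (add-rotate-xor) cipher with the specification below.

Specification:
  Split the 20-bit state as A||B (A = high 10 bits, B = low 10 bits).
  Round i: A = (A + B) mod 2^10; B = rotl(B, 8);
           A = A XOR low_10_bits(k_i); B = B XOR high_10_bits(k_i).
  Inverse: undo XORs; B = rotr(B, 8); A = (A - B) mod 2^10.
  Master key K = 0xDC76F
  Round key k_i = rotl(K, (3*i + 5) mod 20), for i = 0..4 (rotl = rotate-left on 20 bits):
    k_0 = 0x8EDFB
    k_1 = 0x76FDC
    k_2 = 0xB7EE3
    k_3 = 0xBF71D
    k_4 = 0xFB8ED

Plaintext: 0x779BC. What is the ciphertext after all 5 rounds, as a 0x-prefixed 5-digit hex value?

0x0D959

s_0 = plaintext = 0x779BC
s_1 = Round(s_0, k_0) = 0x98654
s_2 = Round(s_1, k_1) = 0xDA54E
s_3 = Round(s_2, k_2) = 0x9508C
s_4 = Round(s_3, k_3) = 0x7F6DE
s_5 = Round(s_4, k_4) = 0x0D959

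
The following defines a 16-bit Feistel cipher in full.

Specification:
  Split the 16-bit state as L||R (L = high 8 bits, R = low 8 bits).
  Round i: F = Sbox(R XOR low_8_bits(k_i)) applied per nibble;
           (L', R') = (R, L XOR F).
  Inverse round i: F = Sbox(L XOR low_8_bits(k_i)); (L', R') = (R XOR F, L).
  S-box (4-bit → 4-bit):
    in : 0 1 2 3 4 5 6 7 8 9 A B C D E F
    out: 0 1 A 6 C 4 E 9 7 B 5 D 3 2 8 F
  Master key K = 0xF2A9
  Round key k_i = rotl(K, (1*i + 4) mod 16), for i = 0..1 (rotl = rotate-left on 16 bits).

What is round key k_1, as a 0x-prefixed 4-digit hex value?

0x553E

K = 0xF2A9
k_0 = rotl(K, (1*0+4) mod 16) = rotl(K, 4) = 0x2A9F
k_1 = rotl(K, (1*1+4) mod 16) = rotl(K, 5) = 0x553E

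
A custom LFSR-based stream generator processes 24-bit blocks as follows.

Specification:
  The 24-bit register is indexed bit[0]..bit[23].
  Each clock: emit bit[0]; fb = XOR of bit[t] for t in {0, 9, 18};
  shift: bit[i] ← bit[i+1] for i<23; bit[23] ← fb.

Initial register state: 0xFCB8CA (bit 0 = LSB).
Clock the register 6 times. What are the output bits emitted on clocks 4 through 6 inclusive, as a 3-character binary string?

100

reg_0 = 0xFCB8CA
clock 1: out=0, reg = 0xFE5C65
clock 2: out=1, reg = 0x7F2E32
clock 3: out=0, reg = 0x3F9719
clock 4: out=1, reg = 0x9FCB8C
clock 5: out=0, reg = 0x4FE5C6
clock 6: out=0, reg = 0xA7F2E3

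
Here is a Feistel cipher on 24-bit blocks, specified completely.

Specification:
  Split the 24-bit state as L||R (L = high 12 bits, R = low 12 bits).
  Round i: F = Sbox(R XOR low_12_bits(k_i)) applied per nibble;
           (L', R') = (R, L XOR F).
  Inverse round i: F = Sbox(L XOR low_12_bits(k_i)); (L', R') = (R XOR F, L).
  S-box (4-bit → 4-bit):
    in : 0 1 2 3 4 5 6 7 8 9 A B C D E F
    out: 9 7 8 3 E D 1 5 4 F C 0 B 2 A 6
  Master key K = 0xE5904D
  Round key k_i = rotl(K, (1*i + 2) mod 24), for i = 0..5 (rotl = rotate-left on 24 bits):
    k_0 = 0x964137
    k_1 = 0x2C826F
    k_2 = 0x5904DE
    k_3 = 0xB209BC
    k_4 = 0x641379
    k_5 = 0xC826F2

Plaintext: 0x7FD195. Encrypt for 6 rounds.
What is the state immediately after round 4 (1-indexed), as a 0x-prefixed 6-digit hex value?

s_0 = plaintext = 0x7FD195
s_1 = Round(s_0, k_0) = 0x195E35
s_2 = Round(s_1, k_1) = 0xE35A49
s_3 = Round(s_2, k_2) = 0xA494C0
s_4 = Round(s_3, k_3) = 0x4C0812
s_5 = Round(s_4, k_4) = 0x8124D0
s_6 = Round(s_5, k_5) = 0x4D009A

0x4C0812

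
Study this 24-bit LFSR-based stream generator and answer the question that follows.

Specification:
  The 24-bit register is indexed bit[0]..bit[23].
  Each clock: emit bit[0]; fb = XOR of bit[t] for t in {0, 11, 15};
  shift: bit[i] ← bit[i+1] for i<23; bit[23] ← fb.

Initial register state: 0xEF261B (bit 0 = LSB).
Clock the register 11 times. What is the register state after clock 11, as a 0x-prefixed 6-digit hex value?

0x043DE4

reg_0 = 0xEF261B
clock 1: out=1, reg = 0xF7930D
clock 2: out=1, reg = 0x7BC986
clock 3: out=0, reg = 0x3DE4C3
clock 4: out=1, reg = 0x1EF261
clock 5: out=1, reg = 0x0F7930
clock 6: out=0, reg = 0x87BC98
clock 7: out=0, reg = 0x43DE4C
clock 8: out=0, reg = 0x21EF26
clock 9: out=0, reg = 0x10F793
clock 10: out=1, reg = 0x087BC9
clock 11: out=1, reg = 0x043DE4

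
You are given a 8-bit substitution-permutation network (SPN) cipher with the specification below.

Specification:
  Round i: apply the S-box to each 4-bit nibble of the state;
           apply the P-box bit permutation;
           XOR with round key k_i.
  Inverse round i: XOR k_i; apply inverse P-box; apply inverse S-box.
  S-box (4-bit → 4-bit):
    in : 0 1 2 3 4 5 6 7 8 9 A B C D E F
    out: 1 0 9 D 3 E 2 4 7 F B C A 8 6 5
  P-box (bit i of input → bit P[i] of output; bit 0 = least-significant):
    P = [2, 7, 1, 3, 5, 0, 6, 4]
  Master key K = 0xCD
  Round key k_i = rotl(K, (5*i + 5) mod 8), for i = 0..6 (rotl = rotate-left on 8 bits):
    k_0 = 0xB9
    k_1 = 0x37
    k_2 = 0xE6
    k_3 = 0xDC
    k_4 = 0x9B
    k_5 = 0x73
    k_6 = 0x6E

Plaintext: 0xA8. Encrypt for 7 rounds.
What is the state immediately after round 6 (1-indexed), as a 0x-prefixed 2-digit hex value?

0x55

s_0 = plaintext = 0xA8
s_1 = Round(s_0, k_0) = 0x0E
s_2 = Round(s_1, k_1) = 0x95
s_3 = Round(s_2, k_2) = 0x1D
s_4 = Round(s_3, k_3) = 0xD4
s_5 = Round(s_4, k_4) = 0x0F
s_6 = Round(s_5, k_5) = 0x55
s_7 = Round(s_6, k_6) = 0xB5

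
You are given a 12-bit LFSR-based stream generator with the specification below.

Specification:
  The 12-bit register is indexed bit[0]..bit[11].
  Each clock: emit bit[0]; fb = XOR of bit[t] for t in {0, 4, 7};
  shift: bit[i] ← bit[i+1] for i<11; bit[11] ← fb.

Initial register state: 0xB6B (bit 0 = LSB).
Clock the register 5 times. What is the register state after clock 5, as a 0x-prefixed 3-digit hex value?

0x5DB

reg_0 = 0xB6B
clock 1: out=1, reg = 0xDB5
clock 2: out=1, reg = 0xEDA
clock 3: out=0, reg = 0x76D
clock 4: out=1, reg = 0xBB6
clock 5: out=0, reg = 0x5DB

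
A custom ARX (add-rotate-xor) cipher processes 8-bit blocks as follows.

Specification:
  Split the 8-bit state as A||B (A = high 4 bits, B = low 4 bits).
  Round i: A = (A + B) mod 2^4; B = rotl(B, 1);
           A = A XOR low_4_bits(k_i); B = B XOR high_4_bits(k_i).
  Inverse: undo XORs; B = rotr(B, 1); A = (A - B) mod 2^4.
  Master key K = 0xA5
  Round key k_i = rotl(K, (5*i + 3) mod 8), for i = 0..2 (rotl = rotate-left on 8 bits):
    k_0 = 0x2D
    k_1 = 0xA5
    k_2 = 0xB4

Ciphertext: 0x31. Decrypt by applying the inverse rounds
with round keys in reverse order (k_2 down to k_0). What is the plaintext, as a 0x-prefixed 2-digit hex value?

s_0 = ciphertext = 0x31
s_1 = InvRound(s_0, k_2) = 0x25
s_2 = InvRound(s_1, k_1) = 0x8F
s_3 = InvRound(s_2, k_0) = 0x7E

0x7E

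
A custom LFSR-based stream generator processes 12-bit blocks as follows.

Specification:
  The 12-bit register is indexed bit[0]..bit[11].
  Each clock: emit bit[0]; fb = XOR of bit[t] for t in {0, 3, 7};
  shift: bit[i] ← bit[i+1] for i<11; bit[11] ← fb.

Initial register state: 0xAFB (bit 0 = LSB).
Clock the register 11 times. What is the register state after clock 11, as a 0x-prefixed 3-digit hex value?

0x723

reg_0 = 0xAFB
clock 1: out=1, reg = 0xD7D
clock 2: out=1, reg = 0x6BE
clock 3: out=0, reg = 0x35F
clock 4: out=1, reg = 0x1AF
clock 5: out=1, reg = 0x8D7
clock 6: out=1, reg = 0x46B
clock 7: out=1, reg = 0x235
clock 8: out=1, reg = 0x91A
clock 9: out=0, reg = 0xC8D
clock 10: out=1, reg = 0xE46
clock 11: out=0, reg = 0x723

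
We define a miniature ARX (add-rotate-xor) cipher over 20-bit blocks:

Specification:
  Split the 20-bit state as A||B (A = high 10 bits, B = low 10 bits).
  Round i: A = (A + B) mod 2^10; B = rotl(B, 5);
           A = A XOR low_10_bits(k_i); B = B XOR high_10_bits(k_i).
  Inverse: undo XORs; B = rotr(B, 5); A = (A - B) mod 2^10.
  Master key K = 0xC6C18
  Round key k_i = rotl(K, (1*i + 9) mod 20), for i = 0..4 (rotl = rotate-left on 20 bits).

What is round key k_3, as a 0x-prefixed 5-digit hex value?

K = 0xC6C18
k_0 = rotl(K, (1*0+9) mod 20) = rotl(K, 9) = 0x8318D
k_1 = rotl(K, (1*1+9) mod 20) = rotl(K, 10) = 0x0631B
k_2 = rotl(K, (1*2+9) mod 20) = rotl(K, 11) = 0x0C636
k_3 = rotl(K, (1*3+9) mod 20) = rotl(K, 12) = 0x18C6C

0x18C6C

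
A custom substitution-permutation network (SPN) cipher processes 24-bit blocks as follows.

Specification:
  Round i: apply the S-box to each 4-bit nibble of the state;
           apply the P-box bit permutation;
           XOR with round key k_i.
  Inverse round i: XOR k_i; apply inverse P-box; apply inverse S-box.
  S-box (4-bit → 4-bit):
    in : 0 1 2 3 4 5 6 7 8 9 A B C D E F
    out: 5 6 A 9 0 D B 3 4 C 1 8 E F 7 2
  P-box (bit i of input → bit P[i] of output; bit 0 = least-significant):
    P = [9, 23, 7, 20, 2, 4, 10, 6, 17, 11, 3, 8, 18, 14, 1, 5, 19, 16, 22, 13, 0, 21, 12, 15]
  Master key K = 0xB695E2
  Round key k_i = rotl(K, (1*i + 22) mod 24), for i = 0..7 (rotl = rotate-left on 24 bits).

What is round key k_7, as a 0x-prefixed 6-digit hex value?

0xD2BC56

K = 0xB695E2
k_0 = rotl(K, (1*0+22) mod 24) = rotl(K, 22) = 0xADA578
k_1 = rotl(K, (1*1+22) mod 24) = rotl(K, 23) = 0x5B4AF1
k_2 = rotl(K, (1*2+22) mod 24) = rotl(K, 0) = 0xB695E2
k_3 = rotl(K, (1*3+22) mod 24) = rotl(K, 1) = 0x6D2BC5
k_4 = rotl(K, (1*4+22) mod 24) = rotl(K, 2) = 0xDA578A
k_5 = rotl(K, (1*5+22) mod 24) = rotl(K, 3) = 0xB4AF15
k_6 = rotl(K, (1*6+22) mod 24) = rotl(K, 4) = 0x695E2B
k_7 = rotl(K, (1*7+22) mod 24) = rotl(K, 5) = 0xD2BC56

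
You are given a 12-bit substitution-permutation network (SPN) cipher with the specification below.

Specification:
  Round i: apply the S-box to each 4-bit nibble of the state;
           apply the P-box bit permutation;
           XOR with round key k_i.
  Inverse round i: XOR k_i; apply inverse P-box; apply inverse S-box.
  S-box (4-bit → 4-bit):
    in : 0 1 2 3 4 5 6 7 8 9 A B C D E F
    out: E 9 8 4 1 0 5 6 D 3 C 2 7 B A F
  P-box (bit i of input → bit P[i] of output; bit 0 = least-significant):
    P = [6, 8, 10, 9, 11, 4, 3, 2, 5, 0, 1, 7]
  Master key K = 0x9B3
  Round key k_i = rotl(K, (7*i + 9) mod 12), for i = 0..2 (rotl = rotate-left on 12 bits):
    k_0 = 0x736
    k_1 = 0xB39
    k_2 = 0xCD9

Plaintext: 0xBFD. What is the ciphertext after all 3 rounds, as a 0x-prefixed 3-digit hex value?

0x65D

s_0 = plaintext = 0xBFD
s_1 = Round(s_0, k_0) = 0xC6B
s_2 = Round(s_1, k_1) = 0x212
s_3 = Round(s_2, k_2) = 0x65D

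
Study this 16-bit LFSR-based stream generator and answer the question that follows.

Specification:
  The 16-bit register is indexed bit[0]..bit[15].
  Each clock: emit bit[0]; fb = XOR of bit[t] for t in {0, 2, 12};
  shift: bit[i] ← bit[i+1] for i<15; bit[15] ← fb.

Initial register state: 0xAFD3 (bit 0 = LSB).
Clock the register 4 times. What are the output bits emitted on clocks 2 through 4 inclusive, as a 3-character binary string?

100

reg_0 = 0xAFD3
clock 1: out=1, reg = 0xD7E9
clock 2: out=1, reg = 0x6BF4
clock 3: out=0, reg = 0xB5FA
clock 4: out=0, reg = 0xDAFD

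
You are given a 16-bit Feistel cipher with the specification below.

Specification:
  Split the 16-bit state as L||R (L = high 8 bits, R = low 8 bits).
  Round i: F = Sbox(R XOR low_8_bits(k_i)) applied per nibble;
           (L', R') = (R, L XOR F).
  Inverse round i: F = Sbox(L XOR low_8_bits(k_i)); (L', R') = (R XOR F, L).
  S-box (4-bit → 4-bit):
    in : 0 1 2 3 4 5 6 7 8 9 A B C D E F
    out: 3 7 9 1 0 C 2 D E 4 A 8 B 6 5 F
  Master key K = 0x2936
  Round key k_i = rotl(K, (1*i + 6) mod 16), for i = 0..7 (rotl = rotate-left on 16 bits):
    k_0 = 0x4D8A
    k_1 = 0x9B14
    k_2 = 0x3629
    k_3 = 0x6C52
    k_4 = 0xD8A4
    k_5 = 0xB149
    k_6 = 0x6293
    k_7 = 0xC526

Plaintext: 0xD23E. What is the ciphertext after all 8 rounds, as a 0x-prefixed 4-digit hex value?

s_0 = plaintext = 0xD23E
s_1 = Round(s_0, k_0) = 0x3E52
s_2 = Round(s_1, k_1) = 0x523C
s_3 = Round(s_2, k_2) = 0x3C2E
s_4 = Round(s_3, k_3) = 0x2EE7
s_5 = Round(s_4, k_4) = 0xE72F
s_6 = Round(s_5, k_5) = 0x2FC5
s_7 = Round(s_6, k_6) = 0xC5ED
s_8 = Round(s_7, k_7) = 0xED7D

0xED7D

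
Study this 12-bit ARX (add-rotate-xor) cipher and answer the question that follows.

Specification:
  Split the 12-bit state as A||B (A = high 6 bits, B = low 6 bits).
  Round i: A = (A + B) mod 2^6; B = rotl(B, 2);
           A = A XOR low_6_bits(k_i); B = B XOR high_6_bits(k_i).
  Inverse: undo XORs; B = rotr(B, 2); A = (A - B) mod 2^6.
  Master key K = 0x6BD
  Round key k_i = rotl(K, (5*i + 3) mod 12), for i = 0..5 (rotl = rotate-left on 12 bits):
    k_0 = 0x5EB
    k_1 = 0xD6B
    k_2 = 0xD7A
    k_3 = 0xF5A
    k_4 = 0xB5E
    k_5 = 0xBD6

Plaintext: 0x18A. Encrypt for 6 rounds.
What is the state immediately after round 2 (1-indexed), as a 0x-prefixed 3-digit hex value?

0x44A

s_0 = plaintext = 0x18A
s_1 = Round(s_0, k_0) = 0xEFF
s_2 = Round(s_1, k_1) = 0x44A
s_3 = Round(s_2, k_2) = 0x85D
s_4 = Round(s_3, k_3) = 0x908
s_5 = Round(s_4, k_4) = 0xC8D
s_6 = Round(s_5, k_5) = 0xA5B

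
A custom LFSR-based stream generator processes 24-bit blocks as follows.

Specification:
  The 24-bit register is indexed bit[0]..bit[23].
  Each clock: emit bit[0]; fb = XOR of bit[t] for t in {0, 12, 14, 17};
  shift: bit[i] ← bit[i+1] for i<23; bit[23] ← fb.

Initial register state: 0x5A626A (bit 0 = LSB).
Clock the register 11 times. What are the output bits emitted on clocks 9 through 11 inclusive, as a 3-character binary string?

010

reg_0 = 0x5A626A
clock 1: out=0, reg = 0x2D3135
clock 2: out=1, reg = 0x16989A
clock 3: out=0, reg = 0x0B4C4D
clock 4: out=1, reg = 0x85A626
clock 5: out=0, reg = 0x42D313
clock 6: out=1, reg = 0x216989
clock 7: out=1, reg = 0x10B4C4
clock 8: out=0, reg = 0x885A62
clock 9: out=0, reg = 0x442D31
clock 10: out=1, reg = 0xA21698
clock 11: out=0, reg = 0x510B4C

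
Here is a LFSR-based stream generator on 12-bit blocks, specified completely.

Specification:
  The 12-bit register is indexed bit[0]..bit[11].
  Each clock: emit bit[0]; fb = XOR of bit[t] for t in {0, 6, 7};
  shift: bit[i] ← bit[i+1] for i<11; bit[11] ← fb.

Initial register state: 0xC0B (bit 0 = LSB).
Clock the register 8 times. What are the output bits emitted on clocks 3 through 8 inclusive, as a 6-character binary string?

reg_0 = 0xC0B
clock 1: out=1, reg = 0xE05
clock 2: out=1, reg = 0xF02
clock 3: out=0, reg = 0x781
clock 4: out=1, reg = 0x3C0
clock 5: out=0, reg = 0x1E0
clock 6: out=0, reg = 0x0F0
clock 7: out=0, reg = 0x078
clock 8: out=0, reg = 0x83C

010000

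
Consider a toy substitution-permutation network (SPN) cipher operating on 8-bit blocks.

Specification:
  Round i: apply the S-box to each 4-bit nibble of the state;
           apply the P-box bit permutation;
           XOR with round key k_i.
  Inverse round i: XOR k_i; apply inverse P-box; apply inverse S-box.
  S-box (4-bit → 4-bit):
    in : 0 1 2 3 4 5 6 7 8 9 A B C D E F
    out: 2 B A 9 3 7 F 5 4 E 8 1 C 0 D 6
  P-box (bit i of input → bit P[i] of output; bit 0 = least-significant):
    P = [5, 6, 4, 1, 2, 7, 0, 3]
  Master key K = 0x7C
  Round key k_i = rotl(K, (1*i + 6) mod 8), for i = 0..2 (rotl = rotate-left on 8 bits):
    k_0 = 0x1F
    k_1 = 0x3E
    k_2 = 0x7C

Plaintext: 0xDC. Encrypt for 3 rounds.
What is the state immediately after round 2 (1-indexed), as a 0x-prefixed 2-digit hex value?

s_0 = plaintext = 0xDC
s_1 = Round(s_0, k_0) = 0x0D
s_2 = Round(s_1, k_1) = 0xBE
s_3 = Round(s_2, k_2) = 0x4A

0xBE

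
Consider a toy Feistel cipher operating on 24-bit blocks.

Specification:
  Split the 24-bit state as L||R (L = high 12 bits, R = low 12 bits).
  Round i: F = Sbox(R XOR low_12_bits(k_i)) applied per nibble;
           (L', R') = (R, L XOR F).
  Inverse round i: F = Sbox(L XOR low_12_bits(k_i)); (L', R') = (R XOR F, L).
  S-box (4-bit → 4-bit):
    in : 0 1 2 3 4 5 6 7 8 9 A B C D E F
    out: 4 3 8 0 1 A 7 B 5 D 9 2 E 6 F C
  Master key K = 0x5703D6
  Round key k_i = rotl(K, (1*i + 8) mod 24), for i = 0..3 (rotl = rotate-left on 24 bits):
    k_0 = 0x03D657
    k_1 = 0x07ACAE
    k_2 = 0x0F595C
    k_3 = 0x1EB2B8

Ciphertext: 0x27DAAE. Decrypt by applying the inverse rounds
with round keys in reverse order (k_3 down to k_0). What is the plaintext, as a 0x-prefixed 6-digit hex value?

s_0 = ciphertext = 0x27DAAE
s_1 = InvRound(s_0, k_3) = 0xE4427D
s_2 = InvRound(s_1, k_2) = 0x948E44
s_3 = InvRound(s_2, k_1) = 0x4B3948
s_4 = InvRound(s_3, k_0) = 0x1B94B3

0x1B94B3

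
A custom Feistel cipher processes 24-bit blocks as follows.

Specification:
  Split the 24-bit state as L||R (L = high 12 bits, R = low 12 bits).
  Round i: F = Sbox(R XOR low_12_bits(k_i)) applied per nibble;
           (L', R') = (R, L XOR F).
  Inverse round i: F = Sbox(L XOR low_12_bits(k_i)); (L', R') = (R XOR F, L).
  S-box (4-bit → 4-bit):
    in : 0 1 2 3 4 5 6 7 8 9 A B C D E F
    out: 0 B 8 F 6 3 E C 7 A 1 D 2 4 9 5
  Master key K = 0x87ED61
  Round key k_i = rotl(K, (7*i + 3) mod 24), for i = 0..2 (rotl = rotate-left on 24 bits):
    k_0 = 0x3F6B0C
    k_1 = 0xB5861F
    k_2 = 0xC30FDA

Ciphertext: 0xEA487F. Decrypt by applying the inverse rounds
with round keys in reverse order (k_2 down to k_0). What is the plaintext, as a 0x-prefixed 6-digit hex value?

s_0 = ciphertext = 0xEA487F
s_1 = InvRound(s_0, k_2) = 0x3B6EA4
s_2 = InvRound(s_1, k_1) = 0xDBE3B6
s_3 = InvRound(s_2, k_0) = 0xD6EDBE

0xD6EDBE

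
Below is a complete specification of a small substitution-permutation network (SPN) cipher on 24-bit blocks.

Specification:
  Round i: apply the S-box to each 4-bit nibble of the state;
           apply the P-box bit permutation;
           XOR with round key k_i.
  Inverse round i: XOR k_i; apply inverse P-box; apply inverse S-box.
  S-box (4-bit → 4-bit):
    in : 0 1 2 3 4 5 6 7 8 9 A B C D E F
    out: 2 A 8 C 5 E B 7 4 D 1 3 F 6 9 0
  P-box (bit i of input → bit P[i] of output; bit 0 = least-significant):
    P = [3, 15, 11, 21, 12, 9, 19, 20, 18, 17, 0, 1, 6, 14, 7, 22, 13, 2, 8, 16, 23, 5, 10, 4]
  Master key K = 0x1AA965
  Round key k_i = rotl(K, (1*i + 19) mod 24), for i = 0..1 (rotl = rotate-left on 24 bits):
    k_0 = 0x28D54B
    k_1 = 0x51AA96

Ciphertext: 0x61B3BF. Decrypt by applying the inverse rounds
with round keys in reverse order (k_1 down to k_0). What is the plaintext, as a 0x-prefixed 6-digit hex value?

0xD482F3

s_0 = ciphertext = 0x61B3BF
s_1 = InvRound(s_0, k_1) = 0x08F8E9
s_2 = InvRound(s_1, k_0) = 0xD482F3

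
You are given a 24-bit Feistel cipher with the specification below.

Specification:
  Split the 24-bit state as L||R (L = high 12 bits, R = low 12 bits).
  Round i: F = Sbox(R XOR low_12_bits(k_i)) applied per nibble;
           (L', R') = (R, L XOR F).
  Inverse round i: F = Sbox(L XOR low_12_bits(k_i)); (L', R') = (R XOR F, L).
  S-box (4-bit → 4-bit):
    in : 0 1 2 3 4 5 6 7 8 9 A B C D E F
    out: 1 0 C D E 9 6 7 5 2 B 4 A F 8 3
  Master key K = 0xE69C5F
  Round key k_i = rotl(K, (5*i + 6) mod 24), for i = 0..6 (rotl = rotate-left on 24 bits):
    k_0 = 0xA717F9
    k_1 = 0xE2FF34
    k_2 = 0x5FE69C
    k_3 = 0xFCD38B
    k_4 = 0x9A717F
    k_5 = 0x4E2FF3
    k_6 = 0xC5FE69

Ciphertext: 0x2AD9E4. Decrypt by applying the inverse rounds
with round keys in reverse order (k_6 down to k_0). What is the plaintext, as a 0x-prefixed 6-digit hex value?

s_0 = ciphertext = 0x2AD9E4
s_1 = InvRound(s_0, k_6) = 0x34A2AD
s_2 = InvRound(s_1, k_5) = 0x8EF34A
s_3 = InvRound(s_2, k_4) = 0x16B8EF
s_4 = InvRound(s_3, k_3) = 0x46E16B
s_5 = InvRound(s_4, k_2) = 0xD5746E
s_6 = InvRound(s_5, k_1) = 0x803D57
s_7 = InvRound(s_6, k_0) = 0xE6C803

0xE6C803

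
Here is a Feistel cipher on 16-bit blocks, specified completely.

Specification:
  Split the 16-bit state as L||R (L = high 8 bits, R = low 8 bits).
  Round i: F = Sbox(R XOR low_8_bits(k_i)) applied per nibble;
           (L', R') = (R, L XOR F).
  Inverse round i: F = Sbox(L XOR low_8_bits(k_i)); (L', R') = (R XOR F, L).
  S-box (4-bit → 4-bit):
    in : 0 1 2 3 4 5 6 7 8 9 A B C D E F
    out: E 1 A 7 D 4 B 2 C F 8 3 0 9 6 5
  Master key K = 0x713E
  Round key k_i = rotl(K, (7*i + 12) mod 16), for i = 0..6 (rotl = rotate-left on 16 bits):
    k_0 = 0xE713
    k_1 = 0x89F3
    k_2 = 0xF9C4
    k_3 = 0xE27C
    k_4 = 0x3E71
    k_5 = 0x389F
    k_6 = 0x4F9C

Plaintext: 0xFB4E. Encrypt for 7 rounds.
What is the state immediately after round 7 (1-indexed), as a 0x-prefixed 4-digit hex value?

0x565B

s_0 = plaintext = 0xFB4E
s_1 = Round(s_0, k_0) = 0x4EB2
s_2 = Round(s_1, k_1) = 0xB29F
s_3 = Round(s_2, k_2) = 0x9FF1
s_4 = Round(s_3, k_3) = 0xF156
s_5 = Round(s_4, k_4) = 0x5653
s_6 = Round(s_5, k_5) = 0x5356
s_7 = Round(s_6, k_6) = 0x565B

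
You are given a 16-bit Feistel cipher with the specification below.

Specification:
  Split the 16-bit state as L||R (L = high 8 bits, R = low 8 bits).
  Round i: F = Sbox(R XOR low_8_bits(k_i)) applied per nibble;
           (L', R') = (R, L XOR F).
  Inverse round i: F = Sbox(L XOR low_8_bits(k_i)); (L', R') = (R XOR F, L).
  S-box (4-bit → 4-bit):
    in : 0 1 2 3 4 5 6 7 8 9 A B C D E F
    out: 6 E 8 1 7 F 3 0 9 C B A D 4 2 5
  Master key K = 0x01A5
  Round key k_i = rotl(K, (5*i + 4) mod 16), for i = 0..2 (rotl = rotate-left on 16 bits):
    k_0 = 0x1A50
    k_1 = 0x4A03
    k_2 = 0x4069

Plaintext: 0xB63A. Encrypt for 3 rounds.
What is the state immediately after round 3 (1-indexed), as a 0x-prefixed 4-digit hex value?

0xA853

s_0 = plaintext = 0xB63A
s_1 = Round(s_0, k_0) = 0x3A8D
s_2 = Round(s_1, k_1) = 0x8DA8
s_3 = Round(s_2, k_2) = 0xA853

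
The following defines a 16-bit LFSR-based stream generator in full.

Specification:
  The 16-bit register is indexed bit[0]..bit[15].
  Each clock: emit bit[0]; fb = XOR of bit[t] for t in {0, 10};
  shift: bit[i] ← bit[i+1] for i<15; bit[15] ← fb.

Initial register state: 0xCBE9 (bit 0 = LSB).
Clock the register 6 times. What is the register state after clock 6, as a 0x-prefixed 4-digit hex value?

reg_0 = 0xCBE9
clock 1: out=1, reg = 0xE5F4
clock 2: out=0, reg = 0xF2FA
clock 3: out=0, reg = 0x797D
clock 4: out=1, reg = 0xBCBE
clock 5: out=0, reg = 0xDE5F
clock 6: out=1, reg = 0x6F2F

0x6F2F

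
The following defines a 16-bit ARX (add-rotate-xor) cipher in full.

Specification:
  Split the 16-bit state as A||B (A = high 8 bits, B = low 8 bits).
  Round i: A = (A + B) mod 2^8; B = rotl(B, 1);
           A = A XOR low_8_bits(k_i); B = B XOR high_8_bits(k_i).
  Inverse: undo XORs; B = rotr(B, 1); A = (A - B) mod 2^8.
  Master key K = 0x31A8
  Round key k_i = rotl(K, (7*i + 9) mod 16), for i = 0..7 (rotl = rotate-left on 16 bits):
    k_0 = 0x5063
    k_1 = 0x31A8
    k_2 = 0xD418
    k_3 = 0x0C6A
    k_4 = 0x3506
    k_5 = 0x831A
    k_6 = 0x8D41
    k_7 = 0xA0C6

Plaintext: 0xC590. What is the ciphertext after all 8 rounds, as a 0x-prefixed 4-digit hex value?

s_0 = plaintext = 0xC590
s_1 = Round(s_0, k_0) = 0x3671
s_2 = Round(s_1, k_1) = 0x0FD3
s_3 = Round(s_2, k_2) = 0xFA73
s_4 = Round(s_3, k_3) = 0x07EA
s_5 = Round(s_4, k_4) = 0xF7E0
s_6 = Round(s_5, k_5) = 0xCD42
s_7 = Round(s_6, k_6) = 0x4E09
s_8 = Round(s_7, k_7) = 0x91B2

0x91B2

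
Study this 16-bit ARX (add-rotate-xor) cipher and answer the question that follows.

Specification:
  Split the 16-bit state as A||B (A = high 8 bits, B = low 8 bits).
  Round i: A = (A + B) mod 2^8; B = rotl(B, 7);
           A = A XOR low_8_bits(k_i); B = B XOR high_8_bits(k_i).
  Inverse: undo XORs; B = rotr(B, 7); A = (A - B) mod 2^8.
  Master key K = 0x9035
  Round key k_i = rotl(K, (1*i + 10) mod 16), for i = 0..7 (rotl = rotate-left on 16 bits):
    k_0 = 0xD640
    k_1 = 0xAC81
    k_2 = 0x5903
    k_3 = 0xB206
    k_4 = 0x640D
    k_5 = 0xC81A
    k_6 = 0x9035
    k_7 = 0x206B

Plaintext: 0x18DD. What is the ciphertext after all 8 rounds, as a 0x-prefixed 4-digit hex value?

0xDDF5

s_0 = plaintext = 0x18DD
s_1 = Round(s_0, k_0) = 0xB538
s_2 = Round(s_1, k_1) = 0x6CB0
s_3 = Round(s_2, k_2) = 0x1F01
s_4 = Round(s_3, k_3) = 0x2632
s_5 = Round(s_4, k_4) = 0x557D
s_6 = Round(s_5, k_5) = 0xC876
s_7 = Round(s_6, k_6) = 0x0BAB
s_8 = Round(s_7, k_7) = 0xDDF5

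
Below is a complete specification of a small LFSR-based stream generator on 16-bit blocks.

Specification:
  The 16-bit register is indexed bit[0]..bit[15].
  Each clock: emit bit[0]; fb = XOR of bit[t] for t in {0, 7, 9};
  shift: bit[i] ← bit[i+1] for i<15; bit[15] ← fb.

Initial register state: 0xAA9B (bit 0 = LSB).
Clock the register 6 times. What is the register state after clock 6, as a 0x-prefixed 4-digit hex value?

0x6EAA

reg_0 = 0xAA9B
clock 1: out=1, reg = 0xD54D
clock 2: out=1, reg = 0xEAA6
clock 3: out=0, reg = 0x7553
clock 4: out=1, reg = 0xBAA9
clock 5: out=1, reg = 0xDD54
clock 6: out=0, reg = 0x6EAA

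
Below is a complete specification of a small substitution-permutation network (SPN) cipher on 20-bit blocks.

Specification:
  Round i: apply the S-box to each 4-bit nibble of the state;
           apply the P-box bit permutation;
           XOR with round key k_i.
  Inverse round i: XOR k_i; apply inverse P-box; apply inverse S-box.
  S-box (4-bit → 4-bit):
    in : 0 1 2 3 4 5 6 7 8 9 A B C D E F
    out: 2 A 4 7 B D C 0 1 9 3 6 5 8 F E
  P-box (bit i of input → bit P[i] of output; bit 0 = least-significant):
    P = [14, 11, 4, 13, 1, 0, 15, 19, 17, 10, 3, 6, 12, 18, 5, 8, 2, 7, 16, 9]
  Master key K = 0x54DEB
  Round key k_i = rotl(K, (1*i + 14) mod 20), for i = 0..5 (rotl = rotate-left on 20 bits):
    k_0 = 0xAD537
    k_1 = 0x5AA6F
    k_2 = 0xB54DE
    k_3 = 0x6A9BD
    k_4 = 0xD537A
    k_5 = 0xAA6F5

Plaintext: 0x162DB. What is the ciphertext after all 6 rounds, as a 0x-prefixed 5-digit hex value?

s_0 = plaintext = 0x162DB
s_1 = Round(s_0, k_0) = 0x2DE8F
s_2 = Round(s_1, k_1) = 0x68735
s_3 = Round(s_2, k_2) = 0xAA6CD
s_4 = Round(s_3, k_3) = 0x21973
s_5 = Round(s_4, k_4) = 0xA1A2A
s_6 = Round(s_5, k_5) = 0xC6B71

0xC6B71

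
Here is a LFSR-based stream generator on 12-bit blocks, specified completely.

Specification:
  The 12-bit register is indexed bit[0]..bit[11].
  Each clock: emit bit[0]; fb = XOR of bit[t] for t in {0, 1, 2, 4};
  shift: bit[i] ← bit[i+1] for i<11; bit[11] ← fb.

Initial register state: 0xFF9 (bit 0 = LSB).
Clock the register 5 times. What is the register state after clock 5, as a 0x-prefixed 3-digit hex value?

reg_0 = 0xFF9
clock 1: out=1, reg = 0x7FC
clock 2: out=0, reg = 0x3FE
clock 3: out=0, reg = 0x9FF
clock 4: out=1, reg = 0x4FF
clock 5: out=1, reg = 0x27F

0x27F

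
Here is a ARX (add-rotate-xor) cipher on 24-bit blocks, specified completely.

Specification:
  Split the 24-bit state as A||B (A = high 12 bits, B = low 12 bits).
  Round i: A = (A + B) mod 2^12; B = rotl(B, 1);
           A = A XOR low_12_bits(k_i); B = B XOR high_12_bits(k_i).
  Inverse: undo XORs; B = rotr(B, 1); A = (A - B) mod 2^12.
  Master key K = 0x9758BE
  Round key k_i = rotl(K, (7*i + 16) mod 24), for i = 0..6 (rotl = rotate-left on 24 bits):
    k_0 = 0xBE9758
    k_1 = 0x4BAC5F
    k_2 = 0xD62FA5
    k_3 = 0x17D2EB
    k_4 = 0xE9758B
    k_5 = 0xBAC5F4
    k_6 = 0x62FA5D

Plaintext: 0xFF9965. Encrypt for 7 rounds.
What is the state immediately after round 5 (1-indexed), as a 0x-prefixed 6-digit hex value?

0x942E1D

s_0 = plaintext = 0xFF9965
s_1 = Round(s_0, k_0) = 0xE06922
s_2 = Round(s_1, k_1) = 0xB776FF
s_3 = Round(s_2, k_2) = 0xDD309C
s_4 = Round(s_3, k_3) = 0xC84045
s_5 = Round(s_4, k_4) = 0x942E1D
s_6 = Round(s_5, k_5) = 0x2AB797
s_7 = Round(s_6, k_6) = 0x01F901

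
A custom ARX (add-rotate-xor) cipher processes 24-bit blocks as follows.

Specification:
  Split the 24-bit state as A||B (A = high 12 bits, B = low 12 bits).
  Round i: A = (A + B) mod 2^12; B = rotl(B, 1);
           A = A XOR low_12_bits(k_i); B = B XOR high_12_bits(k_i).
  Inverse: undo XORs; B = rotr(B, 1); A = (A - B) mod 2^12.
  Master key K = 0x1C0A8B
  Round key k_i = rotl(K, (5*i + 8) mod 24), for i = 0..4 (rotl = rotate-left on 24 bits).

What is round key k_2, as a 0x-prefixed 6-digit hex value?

0x2C702A

K = 0x1C0A8B
k_0 = rotl(K, (5*0+8) mod 24) = rotl(K, 8) = 0x0A8B1C
k_1 = rotl(K, (5*1+8) mod 24) = rotl(K, 13) = 0x516381
k_2 = rotl(K, (5*2+8) mod 24) = rotl(K, 18) = 0x2C702A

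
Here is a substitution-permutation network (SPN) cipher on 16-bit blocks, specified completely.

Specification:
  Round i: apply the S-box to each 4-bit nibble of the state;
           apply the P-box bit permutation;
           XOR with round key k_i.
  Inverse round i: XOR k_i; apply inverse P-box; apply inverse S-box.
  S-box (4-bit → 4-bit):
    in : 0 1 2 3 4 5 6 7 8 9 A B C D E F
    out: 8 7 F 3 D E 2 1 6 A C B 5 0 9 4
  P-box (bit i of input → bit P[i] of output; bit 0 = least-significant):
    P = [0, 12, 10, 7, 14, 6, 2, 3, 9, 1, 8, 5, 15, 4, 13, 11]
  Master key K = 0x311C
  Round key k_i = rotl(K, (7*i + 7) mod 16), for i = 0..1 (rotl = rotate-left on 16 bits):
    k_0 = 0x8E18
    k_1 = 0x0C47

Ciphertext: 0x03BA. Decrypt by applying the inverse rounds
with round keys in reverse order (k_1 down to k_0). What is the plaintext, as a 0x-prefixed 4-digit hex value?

s_0 = ciphertext = 0x03BA
s_1 = InvRound(s_0, k_1) = 0x9454
s_2 = InvRound(s_1, k_0) = 0x0756

0x0756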